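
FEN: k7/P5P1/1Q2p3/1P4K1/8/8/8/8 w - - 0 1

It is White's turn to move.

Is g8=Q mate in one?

After g8=Q: black king on a8; in check: yes, from the white queen on g8.
King squares — a7: attacked by Qb6; b7: attacked by Qb6; b8: attacked by Qb6.
Black has no legal moves → checkmate.

yes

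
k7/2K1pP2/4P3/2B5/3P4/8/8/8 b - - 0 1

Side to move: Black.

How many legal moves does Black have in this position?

Black to move; king on a8.
In check: no.
Legal moves: none.
Count: 0.

0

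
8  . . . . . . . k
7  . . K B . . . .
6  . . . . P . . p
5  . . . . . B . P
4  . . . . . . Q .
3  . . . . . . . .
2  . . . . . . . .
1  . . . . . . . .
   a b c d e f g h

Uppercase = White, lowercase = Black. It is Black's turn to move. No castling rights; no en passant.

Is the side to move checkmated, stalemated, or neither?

Black to move; black king on h8.
In check: no.
King squares — g7: attacked by Qg4; h7: attacked by Bf5; g8: attacked by Qg4.
Legal moves for Black: none.
Not in check and no legal moves → stalemate.

stalemate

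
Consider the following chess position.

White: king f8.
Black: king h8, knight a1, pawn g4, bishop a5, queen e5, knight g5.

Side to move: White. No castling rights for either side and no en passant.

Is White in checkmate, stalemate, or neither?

White to move; white king on f8.
In check: no.
King squares — e7: attacked by Qe5; f7: attacked by Ng5; g7: attacked by Qe5; e8: attacked by Qe5; g8: attacked by Kh8.
Legal moves for White: none.
Not in check and no legal moves → stalemate.

stalemate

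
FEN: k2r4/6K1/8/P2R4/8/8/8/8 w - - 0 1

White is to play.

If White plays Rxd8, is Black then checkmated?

After Rxd8: black king on a8; in check: yes, from the white rook on d8.
Black has 2 legal replies: Kb7, Ka7.
In check but a legal move exists → not checkmate.

no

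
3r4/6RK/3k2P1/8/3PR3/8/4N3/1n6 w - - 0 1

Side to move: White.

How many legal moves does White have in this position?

22

White to move; king on h7.
In check: no.
Legal moves: Kh6, Rg8, Rf7, Rge7, Rd7+, Rc7, Rb7, Ra7, Re8, Ree7, Re6+, Re5, Rh4, Rg4, Rf4, Re3, Nf4, Ng3, Nc3, Ng1, Nc1, d5.
Count: 22.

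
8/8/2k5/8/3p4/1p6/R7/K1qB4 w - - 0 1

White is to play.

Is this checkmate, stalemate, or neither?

checkmate

White to move; white king on a1.
In check: yes, from the black queen on c1.
King squares — b1: attacked by Qc1; a2: own rook; b2: attacked by Qc1.
Legal moves for White: none.
In check with no legal moves → checkmate.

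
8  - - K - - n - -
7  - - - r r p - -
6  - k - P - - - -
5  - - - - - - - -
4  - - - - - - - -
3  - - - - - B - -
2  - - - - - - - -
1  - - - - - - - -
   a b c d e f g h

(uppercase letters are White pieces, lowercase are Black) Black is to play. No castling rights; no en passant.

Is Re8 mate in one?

yes

After Re8: white king on c8; in check: yes, from the black rook on e8.
King squares — b7: attacked by Kb6; c7: attacked by Kb6; d7: attacked by Nf8; b8: attacked by Re8; d8: attacked by Rd7.
White has no legal moves → checkmate.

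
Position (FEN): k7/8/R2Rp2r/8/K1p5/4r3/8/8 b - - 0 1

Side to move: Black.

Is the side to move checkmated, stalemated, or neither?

neither

Black to move; black king on a8.
In check: yes, from the white rook on a6.
King squares — a7: attacked by Ra6; b7: available; b8: available.
Legal moves for Black: Kb8, Kb7.
Black is in check but has 2 legal moves → neither.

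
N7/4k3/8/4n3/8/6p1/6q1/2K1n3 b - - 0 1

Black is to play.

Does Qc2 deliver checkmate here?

After Qc2: white king on c1; in check: yes, from the black queen on c2.
King squares — b1: attacked by Qc2; d1: attacked by Qc2; b2: attacked by Qc2; c2: attacked by Ne1; d2: attacked by Qc2.
White has no legal moves → checkmate.

yes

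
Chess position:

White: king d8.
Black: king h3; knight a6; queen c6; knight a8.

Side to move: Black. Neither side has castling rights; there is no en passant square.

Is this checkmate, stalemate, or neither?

neither

Black to move; black king on h3.
In check: no.
Legal moves for Black include: N8c7, Nb6, Qe8+, Qc8+, Qd7+, Qc7+, Qb7, Qh6, Qg6, Qf6+, Qe6, Qd6+, Qb6+, Qd5+, Qc5, Qb5, Qe4, Qc4, ... (list truncated; more exist).
Black has legal moves and is not in check → neither.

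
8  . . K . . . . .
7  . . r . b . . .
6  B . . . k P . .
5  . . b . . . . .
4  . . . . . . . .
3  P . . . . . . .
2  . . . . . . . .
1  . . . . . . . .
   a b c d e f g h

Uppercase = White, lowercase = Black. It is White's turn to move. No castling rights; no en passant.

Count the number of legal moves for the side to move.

2

White to move; king on c8.
In check: yes, from the black rook on c7.
Legal moves: Kb8, Kxc7.
Count: 2.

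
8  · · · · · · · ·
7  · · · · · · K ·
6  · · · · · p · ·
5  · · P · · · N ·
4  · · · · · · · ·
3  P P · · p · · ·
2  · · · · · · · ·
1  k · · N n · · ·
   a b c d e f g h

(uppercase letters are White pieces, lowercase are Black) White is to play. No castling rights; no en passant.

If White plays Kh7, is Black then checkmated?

After Kh7: black king on a1; in check: no.
Black is not in check, so this cannot be checkmate.

no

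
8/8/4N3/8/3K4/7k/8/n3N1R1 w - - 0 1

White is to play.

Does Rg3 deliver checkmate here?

no

After Rg3: black king on h3; in check: yes, from the white rook on g3.
Black has 3 legal replies: Kh4, Kxg3, Kh2.
In check but a legal move exists → not checkmate.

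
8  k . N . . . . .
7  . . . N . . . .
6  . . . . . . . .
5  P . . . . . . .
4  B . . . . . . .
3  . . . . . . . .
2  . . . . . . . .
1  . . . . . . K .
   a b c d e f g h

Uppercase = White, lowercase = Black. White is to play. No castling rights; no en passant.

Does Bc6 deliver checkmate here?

After Bc6: black king on a8; in check: yes, from the white bishop on c6.
King squares — a7: attacked by Nc8; b7: attacked by Bc6; b8: attacked by Nd7.
Black has no legal moves → checkmate.

yes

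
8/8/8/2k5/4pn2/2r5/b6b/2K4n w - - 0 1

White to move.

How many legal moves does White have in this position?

3

White to move; king on c1.
In check: yes, from the black rook on c3.
Legal moves: Kd2, Kb2, Kd1.
Count: 3.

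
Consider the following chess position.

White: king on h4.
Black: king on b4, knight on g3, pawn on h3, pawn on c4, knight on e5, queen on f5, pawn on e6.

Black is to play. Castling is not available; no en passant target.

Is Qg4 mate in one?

After Qg4: white king on h4; in check: yes, from the black queen on g4.
King squares — g3: attacked by Qg4; h3: attacked by Qg4; g4: attacked by Ne5; g5: attacked by Qg4; h5: attacked by Ng3.
White has no legal moves → checkmate.

yes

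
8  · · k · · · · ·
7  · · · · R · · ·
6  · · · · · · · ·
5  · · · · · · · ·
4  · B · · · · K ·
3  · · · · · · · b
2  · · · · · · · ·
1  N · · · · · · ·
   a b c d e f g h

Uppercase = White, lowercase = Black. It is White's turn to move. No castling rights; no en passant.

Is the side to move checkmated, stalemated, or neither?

neither

White to move; white king on g4.
In check: yes, from the black bishop on h3.
King squares — f3: available; g3: available; h3: available; f4: available; h4: available; f5: attacked by Bh3; g5: available; h5: available.
Legal moves for White: Kh5, Kg5, Kh4, Kf4, Kxh3, Kg3, Kf3.
White is in check but has 7 legal moves → neither.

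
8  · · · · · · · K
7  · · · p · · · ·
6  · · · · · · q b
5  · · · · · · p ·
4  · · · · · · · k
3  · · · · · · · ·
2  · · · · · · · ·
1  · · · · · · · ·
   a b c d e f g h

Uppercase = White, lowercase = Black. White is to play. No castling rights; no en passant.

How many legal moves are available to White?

White to move; king on h8.
In check: no.
Legal moves: none.
Count: 0.

0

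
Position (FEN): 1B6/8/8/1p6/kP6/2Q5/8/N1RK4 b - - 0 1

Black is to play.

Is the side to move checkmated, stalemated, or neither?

stalemate

Black to move; black king on a4.
In check: no.
King squares — a3: attacked by Qc3; b3: attacked by Na1; b4: attacked by Qc3; a5: attacked by Pb4; b5: own pawn.
Legal moves for Black: none.
Not in check and no legal moves → stalemate.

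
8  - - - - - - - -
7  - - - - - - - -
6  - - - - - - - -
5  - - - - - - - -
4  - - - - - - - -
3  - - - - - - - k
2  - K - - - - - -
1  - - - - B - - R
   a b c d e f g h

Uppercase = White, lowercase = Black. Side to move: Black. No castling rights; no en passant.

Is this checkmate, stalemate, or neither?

neither

Black to move; black king on h3.
In check: yes, from the white rook on h1.
King squares — g2: available; h2: attacked by Rh1; g3: attacked by Be1; g4: available; h4: attacked by Be1.
Legal moves for Black: Kg4, Kg2.
Black is in check but has 2 legal moves → neither.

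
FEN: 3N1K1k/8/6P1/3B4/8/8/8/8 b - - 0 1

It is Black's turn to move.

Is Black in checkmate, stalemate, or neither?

Black to move; black king on h8.
In check: no.
King squares — g7: attacked by Kf8; h7: attacked by Pg6; g8: attacked by Bd5.
Legal moves for Black: none.
Not in check and no legal moves → stalemate.

stalemate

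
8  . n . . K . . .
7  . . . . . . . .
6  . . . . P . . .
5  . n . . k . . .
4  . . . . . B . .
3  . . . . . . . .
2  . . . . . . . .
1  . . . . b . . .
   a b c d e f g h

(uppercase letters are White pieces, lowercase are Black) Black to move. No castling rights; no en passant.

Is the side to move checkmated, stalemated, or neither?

Black to move; black king on e5.
In check: yes, from the white bishop on f4.
Legal moves for Black: Kf6, Kxe6, Kf5, Kd5, Kxf4, Ke4, Kd4.
Black is in check but has 7 legal moves → neither.

neither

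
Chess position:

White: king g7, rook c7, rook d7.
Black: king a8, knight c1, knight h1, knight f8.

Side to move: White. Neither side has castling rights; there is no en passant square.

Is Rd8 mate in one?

After Rd8: black king on a8; in check: yes, from the white rook on d8.
King squares — a7: attacked by Rc7; b7: attacked by Rc7; b8: attacked by Rd8.
Black has no legal moves → checkmate.

yes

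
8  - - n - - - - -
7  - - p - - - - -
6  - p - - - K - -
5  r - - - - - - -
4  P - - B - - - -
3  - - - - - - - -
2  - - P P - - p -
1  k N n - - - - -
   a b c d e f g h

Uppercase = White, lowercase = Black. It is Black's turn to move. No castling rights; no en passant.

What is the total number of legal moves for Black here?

Black to move; king on a1.
In check: yes, from the white bishop on d4.
Legal moves: Ka2, Kxb1.
Count: 2.

2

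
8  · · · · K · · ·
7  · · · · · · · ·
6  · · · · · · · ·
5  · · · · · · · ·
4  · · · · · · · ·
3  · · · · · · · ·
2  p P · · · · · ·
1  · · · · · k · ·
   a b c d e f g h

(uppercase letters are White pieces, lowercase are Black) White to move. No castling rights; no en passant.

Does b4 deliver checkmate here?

After b4: black king on f1; in check: no.
Black is not in check, so this cannot be checkmate.

no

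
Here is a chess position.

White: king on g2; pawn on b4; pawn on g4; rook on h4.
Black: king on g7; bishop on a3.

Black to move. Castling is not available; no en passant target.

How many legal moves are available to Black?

Black to move; king on g7.
In check: no.
Legal moves: Kg8, Kf8, Kf7, Kg6, Kf6, Bxb4, Bb2, Bc1.
Count: 8.

8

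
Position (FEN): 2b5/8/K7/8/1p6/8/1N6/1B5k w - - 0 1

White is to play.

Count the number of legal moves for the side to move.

White to move; king on a6.
In check: yes, from the black bishop on c8.
Legal moves: Ka7, Kb6, Kb5, Ka5.
Count: 4.

4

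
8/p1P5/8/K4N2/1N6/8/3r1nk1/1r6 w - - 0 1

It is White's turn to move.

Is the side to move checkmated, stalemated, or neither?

neither

White to move; white king on a5.
In check: no.
Legal moves for White include: Ng7, Ne7, Nh6, Nd6, Nh4+, Nd4, Ng3, Ne3+, Ka6, Kb5, Ka4, Nc6, Na6, Nd5, Nd3, Nc2, Na2, c8=Q, ... (list truncated; more exist).
White has legal moves and is not in check → neither.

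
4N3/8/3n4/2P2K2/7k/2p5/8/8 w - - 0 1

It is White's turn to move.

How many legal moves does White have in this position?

White to move; king on f5.
In check: yes, from the black knight on d6.
Legal moves: Kg6, Kf6, Ke6, Ke5, Kf4, Nxd6, cxd6.
Count: 7.

7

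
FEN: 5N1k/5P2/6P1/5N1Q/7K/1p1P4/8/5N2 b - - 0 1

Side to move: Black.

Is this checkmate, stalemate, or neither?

checkmate

Black to move; black king on h8.
In check: yes, from the white queen on h5.
King squares — g7: attacked by Nf5; h7: attacked by Qh5; g8: attacked by Pf7.
Legal moves for Black: none.
In check with no legal moves → checkmate.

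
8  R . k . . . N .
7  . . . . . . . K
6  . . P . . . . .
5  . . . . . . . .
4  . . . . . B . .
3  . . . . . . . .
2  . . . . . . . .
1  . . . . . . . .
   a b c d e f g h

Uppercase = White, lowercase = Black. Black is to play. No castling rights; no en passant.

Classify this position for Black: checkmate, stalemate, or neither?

Black to move; black king on c8.
In check: yes, from the white rook on a8.
King squares — b7: attacked by Pc6; c7: attacked by Bf4; d7: attacked by Pc6; b8: attacked by Bf4; d8: attacked by Ra8.
Legal moves for Black: none.
In check with no legal moves → checkmate.

checkmate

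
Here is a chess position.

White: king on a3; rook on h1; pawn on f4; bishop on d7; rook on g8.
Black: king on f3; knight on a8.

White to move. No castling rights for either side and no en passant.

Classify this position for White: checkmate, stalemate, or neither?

neither

White to move; white king on a3.
In check: no.
Legal moves for White include: Rgh8, Rf8, Re8, Rd8, Rc8, Rb8, Rxa8, Rg7, Rg6, Rg5, Rg4, Rg3+, Rg2, Rgg1, Be8, Bc8, Be6, Bc6+, ... (list truncated; more exist).
White has legal moves and is not in check → neither.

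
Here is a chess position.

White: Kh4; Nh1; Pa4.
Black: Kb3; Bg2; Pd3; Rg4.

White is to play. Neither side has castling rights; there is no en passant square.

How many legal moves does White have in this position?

2

White to move; king on h4.
In check: yes, from the black rook on g4.
Legal moves: Kh5, Kxg4.
Count: 2.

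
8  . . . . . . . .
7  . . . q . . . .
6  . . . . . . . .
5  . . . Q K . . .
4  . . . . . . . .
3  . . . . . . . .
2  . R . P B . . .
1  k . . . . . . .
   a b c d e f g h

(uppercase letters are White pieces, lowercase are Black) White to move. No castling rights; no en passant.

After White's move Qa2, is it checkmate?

yes

After Qa2: black king on a1; in check: yes, from the white queen on a2.
King squares — b1: attacked by Qa2; a2: attacked by Rb2; b2: attacked by Qa2.
Black has no legal moves → checkmate.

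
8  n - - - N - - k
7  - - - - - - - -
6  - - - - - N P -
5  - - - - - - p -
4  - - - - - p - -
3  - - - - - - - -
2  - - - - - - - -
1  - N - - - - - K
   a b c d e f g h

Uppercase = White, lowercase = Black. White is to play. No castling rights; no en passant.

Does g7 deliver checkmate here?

After g7: black king on h8; in check: yes, from the white pawn on g7.
King squares — g7: attacked by Ne8; h7: attacked by Nf6; g8: attacked by Nf6.
Black has no legal moves → checkmate.

yes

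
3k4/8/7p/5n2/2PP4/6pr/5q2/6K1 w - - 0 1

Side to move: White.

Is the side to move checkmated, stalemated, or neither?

checkmate

White to move; white king on g1.
In check: yes, from the black queen on f2.
King squares — f1: attacked by Qf2; h1: attacked by Rh3; f2: attacked by Pg3; g2: attacked by Qf2; h2: attacked by Qf2.
Legal moves for White: none.
In check with no legal moves → checkmate.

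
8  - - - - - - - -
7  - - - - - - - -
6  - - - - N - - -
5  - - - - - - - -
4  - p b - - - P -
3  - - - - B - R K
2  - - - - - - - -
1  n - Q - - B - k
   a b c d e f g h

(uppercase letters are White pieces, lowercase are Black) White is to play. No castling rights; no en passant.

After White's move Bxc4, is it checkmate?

After Bxc4: black king on h1; in check: yes, from the white queen on c1.
King squares — g1: attacked by Qc1; g2: attacked by Rg3; h2: attacked by Kh3.
Black has no legal moves → checkmate.

yes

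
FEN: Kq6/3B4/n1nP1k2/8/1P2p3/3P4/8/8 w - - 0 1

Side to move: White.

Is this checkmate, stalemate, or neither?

checkmate

White to move; white king on a8.
In check: yes, from the black queen on b8.
King squares — a7: attacked by Nc6; b7: attacked by Qb8; b8: attacked by Na6.
Legal moves for White: none.
In check with no legal moves → checkmate.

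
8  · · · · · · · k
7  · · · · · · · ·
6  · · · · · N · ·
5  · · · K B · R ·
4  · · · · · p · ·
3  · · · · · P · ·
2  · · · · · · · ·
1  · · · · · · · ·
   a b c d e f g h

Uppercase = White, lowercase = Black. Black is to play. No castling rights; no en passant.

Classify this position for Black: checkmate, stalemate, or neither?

stalemate

Black to move; black king on h8.
In check: no.
King squares — g7: attacked by Rg5; h7: attacked by Nf6; g8: attacked by Rg5.
Legal moves for Black: none.
Not in check and no legal moves → stalemate.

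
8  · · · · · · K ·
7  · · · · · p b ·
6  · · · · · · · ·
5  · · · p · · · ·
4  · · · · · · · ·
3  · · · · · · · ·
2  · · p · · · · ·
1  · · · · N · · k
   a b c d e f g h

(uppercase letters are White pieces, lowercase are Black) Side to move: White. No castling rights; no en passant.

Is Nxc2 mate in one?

no

After Nxc2: black king on h1; in check: no.
Black is not in check, so this cannot be checkmate.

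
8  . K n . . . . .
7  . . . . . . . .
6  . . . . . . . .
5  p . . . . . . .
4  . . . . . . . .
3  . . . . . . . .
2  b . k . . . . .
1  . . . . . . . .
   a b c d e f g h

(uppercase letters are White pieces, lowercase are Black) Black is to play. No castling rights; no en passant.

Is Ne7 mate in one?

After Ne7: white king on b8; in check: no.
White is not in check, so this cannot be checkmate.

no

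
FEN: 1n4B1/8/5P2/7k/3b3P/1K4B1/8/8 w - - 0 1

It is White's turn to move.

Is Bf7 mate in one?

After Bf7: black king on h5; in check: yes, from the white bishop on f7.
Black has 2 legal replies: Kh6, Kg4.
In check but a legal move exists → not checkmate.

no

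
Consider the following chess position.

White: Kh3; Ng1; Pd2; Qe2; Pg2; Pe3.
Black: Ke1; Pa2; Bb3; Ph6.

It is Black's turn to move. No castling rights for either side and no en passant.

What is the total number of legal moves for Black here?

0

Black to move; king on e1.
In check: yes, from the white queen on e2.
Legal moves: none.
Count: 0.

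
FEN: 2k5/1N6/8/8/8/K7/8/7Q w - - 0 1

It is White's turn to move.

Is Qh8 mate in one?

no

After Qh8: black king on c8; in check: yes, from the white queen on h8.
Black has 3 legal replies: Kd7, Kc7, Kxb7.
In check but a legal move exists → not checkmate.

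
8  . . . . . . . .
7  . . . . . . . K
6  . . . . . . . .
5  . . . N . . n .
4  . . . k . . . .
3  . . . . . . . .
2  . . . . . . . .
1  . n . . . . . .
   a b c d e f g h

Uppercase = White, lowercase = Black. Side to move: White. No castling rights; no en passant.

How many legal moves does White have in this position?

5

White to move; king on h7.
In check: yes, from the black knight on g5.
Legal moves: Kh8, Kg8, Kg7, Kh6, Kg6.
Count: 5.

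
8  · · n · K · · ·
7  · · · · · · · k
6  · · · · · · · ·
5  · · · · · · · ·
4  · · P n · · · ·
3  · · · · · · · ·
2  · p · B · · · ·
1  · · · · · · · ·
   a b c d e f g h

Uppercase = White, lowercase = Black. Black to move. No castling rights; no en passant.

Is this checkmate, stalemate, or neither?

neither

Black to move; black king on h7.
In check: no.
Legal moves for Black include: Ne7, Na7, Nd6+, Nb6, Kh8, Kg8, Kg7, Kg6, Ne6, Nc6, Nf5, Nb5, Nf3, Nb3, Ne2, Nc2, b1=Q, b1=R, ... (list truncated; more exist).
Black has legal moves and is not in check → neither.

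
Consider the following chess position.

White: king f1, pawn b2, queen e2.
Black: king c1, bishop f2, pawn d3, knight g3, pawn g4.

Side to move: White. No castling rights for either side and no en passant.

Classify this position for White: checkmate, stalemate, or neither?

neither

White to move; white king on f1.
In check: yes, from the black knight on g3.
Legal moves for White: Kg2, Kxf2.
White is in check but has 2 legal moves → neither.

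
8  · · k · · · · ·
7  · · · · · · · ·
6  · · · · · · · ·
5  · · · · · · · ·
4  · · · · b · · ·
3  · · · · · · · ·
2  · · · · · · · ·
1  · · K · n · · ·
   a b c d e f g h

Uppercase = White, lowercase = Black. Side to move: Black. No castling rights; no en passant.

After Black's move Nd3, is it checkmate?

After Nd3: white king on c1; in check: yes, from the black knight on d3.
White has 4 legal replies: Kd2, Kc2, Kd1, Kb1.
In check but a legal move exists → not checkmate.

no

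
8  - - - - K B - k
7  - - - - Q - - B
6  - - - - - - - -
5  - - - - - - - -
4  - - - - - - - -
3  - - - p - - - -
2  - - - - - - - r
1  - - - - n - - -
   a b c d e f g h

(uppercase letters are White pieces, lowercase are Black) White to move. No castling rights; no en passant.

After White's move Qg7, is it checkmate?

After Qg7: black king on h8; in check: yes, from the white queen on g7.
King squares — g7: attacked by Bf8; h7: attacked by Qg7; g8: attacked by Qg7.
Black has no legal moves → checkmate.

yes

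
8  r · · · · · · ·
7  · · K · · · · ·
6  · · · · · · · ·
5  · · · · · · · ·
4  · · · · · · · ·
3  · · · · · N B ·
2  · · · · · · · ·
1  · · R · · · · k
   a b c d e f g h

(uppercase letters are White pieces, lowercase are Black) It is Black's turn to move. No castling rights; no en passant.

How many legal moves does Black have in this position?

Black to move; king on h1.
In check: yes, from the white rook on c1.
Legal moves: Kg2.
Count: 1.

1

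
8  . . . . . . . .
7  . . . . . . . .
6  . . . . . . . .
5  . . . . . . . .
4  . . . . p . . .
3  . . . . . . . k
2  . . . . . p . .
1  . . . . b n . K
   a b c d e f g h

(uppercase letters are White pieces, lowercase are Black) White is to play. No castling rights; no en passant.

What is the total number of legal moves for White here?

0

White to move; king on h1.
In check: no.
Legal moves: none.
Count: 0.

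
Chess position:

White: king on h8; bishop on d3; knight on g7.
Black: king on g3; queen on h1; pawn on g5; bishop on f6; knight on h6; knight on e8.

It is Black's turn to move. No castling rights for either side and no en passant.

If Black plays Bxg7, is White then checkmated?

no

After Bxg7: white king on h8; in check: yes, from the black bishop on g7.
White has 1 legal reply: Kh7.
In check but a legal move exists → not checkmate.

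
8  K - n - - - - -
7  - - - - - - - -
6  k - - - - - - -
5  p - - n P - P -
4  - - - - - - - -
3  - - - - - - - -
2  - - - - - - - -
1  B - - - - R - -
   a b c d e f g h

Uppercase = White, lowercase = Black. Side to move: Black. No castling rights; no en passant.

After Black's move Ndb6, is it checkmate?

After Ndb6: white king on a8; in check: yes, from the black knight on b6.
White has 1 legal reply: Kb8.
In check but a legal move exists → not checkmate.

no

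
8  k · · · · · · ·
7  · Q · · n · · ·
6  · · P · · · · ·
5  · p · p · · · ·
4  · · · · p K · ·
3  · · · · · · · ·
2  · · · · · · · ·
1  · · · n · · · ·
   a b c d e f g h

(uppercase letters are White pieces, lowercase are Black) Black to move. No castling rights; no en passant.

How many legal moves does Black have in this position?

Black to move; king on a8.
In check: yes, from the white queen on b7.
Legal moves: none.
Count: 0.

0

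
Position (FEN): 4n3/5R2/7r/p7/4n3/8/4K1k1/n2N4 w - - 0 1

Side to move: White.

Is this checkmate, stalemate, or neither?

White to move; white king on e2.
In check: no.
Legal moves for White include: Rf8, Rh7, Rg7+, Re7, Rd7, Rc7, Rb7, Ra7, Rf6, Rf5, Rf4, Rf3, Rf2+, Rf1, Ke3, Kd3, Ke1, Ne3+, ... (list truncated; more exist).
White has legal moves and is not in check → neither.

neither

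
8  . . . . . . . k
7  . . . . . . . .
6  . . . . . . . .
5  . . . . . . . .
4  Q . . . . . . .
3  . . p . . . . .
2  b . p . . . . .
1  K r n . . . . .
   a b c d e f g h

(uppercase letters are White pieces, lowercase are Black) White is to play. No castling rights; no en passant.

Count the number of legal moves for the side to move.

0

White to move; king on a1.
In check: yes, from the black rook on b1.
Legal moves: none.
Count: 0.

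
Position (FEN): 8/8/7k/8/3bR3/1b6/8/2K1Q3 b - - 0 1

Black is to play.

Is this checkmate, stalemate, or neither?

Black to move; black king on h6.
In check: no.
Legal moves for Black include: Kh7, Kg7, Kg6, Kh5, Kg5, Bh8, Bg7, Ba7, Bf6, Bb6, Be5, Bc5, Be3+, Bc3, Bf2, Bb2+, Bg1, Ba1, ... (list truncated; more exist).
Black has legal moves and is not in check → neither.

neither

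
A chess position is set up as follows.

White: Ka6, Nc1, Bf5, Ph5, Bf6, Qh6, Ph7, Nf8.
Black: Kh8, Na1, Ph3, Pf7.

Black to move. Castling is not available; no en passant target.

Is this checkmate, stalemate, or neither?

Black to move; black king on h8.
In check: yes, from the white bishop on f6.
King squares — g7: attacked by Bf6; h7: attacked by Bf5; g8: attacked by Ph7.
Legal moves for Black: none.
In check with no legal moves → checkmate.

checkmate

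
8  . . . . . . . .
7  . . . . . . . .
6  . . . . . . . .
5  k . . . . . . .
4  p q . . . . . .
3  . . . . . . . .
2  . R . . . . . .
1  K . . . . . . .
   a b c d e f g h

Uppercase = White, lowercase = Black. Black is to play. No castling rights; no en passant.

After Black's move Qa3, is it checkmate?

After Qa3: white king on a1; in check: yes, from the black queen on a3.
White has 2 legal replies: Kb1, Ra2.
In check but a legal move exists → not checkmate.

no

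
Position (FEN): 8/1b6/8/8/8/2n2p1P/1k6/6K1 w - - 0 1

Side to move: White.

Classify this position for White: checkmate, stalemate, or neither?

neither

White to move; white king on g1.
In check: no.
Legal moves for White: Kh2, Kf2, Kh1, Kf1, h4.
White has 5 legal moves and is not in check → neither.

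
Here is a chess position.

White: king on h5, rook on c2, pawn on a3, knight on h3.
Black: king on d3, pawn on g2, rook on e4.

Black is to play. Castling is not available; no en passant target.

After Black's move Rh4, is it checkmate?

no

After Rh4: white king on h5; in check: yes, from the black rook on h4.
White has 3 legal replies: Kg6, Kg5, Kxh4.
In check but a legal move exists → not checkmate.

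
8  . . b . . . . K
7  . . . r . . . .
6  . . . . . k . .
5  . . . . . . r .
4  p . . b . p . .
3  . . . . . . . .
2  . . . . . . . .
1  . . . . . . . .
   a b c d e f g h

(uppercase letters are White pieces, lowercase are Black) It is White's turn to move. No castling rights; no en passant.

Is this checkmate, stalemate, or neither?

White to move; white king on h8.
In check: no.
King squares — g7: attacked by Rg5; h7: attacked by Rd7; g8: attacked by Rg5.
Legal moves for White: none.
Not in check and no legal moves → stalemate.

stalemate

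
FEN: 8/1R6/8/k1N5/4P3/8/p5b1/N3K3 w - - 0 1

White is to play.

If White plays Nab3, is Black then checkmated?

yes

After Nab3: black king on a5; in check: yes, from the white knight on b3.
King squares — a4: attacked by Nc5; b4: attacked by Rb7; b5: attacked by Rb7; a6: attacked by Nc5; b6: attacked by Rb7.
Black has no legal moves → checkmate.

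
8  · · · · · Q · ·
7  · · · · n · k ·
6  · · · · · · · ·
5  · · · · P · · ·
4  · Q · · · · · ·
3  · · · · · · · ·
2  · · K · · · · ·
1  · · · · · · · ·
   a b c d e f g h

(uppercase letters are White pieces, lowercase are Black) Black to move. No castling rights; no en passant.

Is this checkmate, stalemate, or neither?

neither

Black to move; black king on g7.
In check: yes, from the white queen on f8.
King squares — f6: attacked by Pe5; g6: available; h6: attacked by Qf8; f7: attacked by Qf8; h7: available; f8: available; g8: attacked by Qf8; h8: attacked by Qf8.
Legal moves for Black: Kxf8, Kh7, Kg6.
Black is in check but has 3 legal moves → neither.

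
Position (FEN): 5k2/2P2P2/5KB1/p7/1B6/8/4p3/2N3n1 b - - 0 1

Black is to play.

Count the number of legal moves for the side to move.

1

Black to move; king on f8.
In check: yes, from the white bishop on b4.
Legal moves: axb4.
Count: 1.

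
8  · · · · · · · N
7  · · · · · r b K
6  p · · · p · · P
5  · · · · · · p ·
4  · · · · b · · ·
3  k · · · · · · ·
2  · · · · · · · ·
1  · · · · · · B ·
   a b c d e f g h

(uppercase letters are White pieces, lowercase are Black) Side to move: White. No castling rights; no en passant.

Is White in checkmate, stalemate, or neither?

neither

White to move; white king on h7.
In check: yes, from the black bishop on e4.
King squares — g6: attacked by Be4; h6: own pawn; g7: attacked by Rf7; g8: available; h8: own knight.
Legal moves for White: Kg8, Ng6.
White is in check but has 2 legal moves → neither.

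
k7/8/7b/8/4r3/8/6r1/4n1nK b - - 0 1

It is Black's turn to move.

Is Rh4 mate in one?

yes

After Rh4: white king on h1; in check: yes, from the black rook on h4.
King squares — g1: attacked by Rg2; g2: attacked by Ne1; h2: attacked by Rg2.
White has no legal moves → checkmate.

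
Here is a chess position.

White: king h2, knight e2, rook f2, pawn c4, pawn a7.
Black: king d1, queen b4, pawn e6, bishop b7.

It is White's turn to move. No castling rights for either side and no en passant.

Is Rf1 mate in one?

After Rf1: black king on d1; in check: yes, from the white rook on f1.
Black has 4 legal replies: Kxe2, Kd2, Kc2, Qe1.
In check but a legal move exists → not checkmate.

no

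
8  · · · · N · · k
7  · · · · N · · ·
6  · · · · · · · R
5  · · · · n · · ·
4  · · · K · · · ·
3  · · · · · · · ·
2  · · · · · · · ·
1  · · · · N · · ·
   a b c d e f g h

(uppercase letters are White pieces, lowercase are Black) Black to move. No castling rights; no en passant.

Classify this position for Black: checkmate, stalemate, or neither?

Black to move; black king on h8.
In check: yes, from the white rook on h6.
King squares — g7: attacked by Ne8; h7: attacked by Rh6; g8: attacked by Ne7.
Legal moves for Black: none.
In check with no legal moves → checkmate.

checkmate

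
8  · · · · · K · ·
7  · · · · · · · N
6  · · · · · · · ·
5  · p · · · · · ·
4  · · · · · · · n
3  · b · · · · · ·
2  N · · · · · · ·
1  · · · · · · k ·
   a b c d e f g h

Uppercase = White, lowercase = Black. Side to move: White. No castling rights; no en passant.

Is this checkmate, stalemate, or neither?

neither

White to move; white king on f8.
In check: no.
Legal moves for White: Ke8, Kg7, Ke7, Nf6, Ng5, Nb4, Nc3, Nc1.
White has 8 legal moves and is not in check → neither.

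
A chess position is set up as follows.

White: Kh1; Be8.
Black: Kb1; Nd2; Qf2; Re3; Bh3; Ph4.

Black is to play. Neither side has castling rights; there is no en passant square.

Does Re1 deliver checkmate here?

yes

After Re1: white king on h1; in check: yes, from the black rook on e1.
King squares — g1: attacked by Re1; g2: attacked by Qf2; h2: attacked by Qf2.
White has no legal moves → checkmate.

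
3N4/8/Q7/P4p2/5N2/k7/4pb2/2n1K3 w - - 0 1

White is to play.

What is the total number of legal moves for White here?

2

White to move; king on e1.
In check: yes, from the black bishop on f2.
Legal moves: Kxf2, Kd2.
Count: 2.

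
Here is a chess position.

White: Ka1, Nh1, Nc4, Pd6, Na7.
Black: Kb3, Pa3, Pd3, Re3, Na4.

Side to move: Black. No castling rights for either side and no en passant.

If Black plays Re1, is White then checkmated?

After Re1: white king on a1; in check: yes, from the black rook on e1.
King squares — b1: attacked by Re1; a2: attacked by Kb3; b2: attacked by Pa3.
White has no legal moves → checkmate.

yes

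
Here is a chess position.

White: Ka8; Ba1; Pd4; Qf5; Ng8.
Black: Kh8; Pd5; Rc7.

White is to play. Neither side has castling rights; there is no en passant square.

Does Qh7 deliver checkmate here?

no

After Qh7: black king on h8; in check: yes, from the white queen on h7.
Black has 2 legal replies: Kxh7, Rxh7.
In check but a legal move exists → not checkmate.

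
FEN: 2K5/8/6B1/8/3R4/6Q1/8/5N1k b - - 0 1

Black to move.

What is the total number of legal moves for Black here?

0

Black to move; king on h1.
In check: no.
Legal moves: none.
Count: 0.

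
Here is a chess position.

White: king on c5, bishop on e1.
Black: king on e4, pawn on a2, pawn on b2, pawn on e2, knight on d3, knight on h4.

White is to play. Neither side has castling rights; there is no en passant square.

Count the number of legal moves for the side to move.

5

White to move; king on c5.
In check: yes, from the black knight on d3.
Legal moves: Kd6, Kc6, Kb6, Kb5, Kc4.
Count: 5.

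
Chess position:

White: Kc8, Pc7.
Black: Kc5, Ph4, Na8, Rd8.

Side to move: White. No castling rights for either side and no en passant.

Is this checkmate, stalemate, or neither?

neither

White to move; white king on c8.
In check: yes, from the black rook on d8.
Legal moves for White: Kxd8, Kb7, cxd8=Q, cxd8=R, cxd8=B, cxd8=N.
White is in check but has 6 legal moves → neither.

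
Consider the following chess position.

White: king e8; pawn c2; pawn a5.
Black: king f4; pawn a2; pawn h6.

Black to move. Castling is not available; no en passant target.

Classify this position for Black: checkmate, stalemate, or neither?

neither

Black to move; black king on f4.
In check: no.
Legal moves for Black: Kg5, Kf5, Ke5, Kg4, Ke4, Kg3, Kf3, Ke3, h5, a1=Q, a1=R, a1=B, a1=N.
Black has 13 legal moves and is not in check → neither.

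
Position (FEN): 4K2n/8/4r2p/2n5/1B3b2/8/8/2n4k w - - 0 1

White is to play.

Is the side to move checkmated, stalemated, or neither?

neither

White to move; white king on e8.
In check: yes, from the black rook on e6.
King squares — d7: attacked by Nc5; e7: attacked by Re6; f7: attacked by Nh8; d8: available; f8: available.
Legal moves for White: Kf8, Kd8.
White is in check but has 2 legal moves → neither.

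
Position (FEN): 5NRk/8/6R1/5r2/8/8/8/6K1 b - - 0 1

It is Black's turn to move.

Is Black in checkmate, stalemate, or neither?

checkmate

Black to move; black king on h8.
In check: yes, from the white rook on g8.
King squares — g7: attacked by Rg6; h7: attacked by Nf8; g8: attacked by Rg6.
Legal moves for Black: none.
In check with no legal moves → checkmate.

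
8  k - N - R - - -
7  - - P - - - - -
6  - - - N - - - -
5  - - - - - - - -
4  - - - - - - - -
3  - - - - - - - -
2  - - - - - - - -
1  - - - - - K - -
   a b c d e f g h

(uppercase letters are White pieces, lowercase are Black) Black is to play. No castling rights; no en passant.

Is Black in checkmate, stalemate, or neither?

stalemate

Black to move; black king on a8.
In check: no.
King squares — a7: attacked by Nc8; b7: attacked by Nd6; b8: attacked by Pc7.
Legal moves for Black: none.
Not in check and no legal moves → stalemate.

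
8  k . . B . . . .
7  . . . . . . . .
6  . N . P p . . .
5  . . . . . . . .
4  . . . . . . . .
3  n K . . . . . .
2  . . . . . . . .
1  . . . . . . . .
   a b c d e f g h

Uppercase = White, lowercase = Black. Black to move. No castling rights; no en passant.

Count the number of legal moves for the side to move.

Black to move; king on a8.
In check: yes, from the white knight on b6.
Legal moves: Kb8, Kb7, Ka7.
Count: 3.

3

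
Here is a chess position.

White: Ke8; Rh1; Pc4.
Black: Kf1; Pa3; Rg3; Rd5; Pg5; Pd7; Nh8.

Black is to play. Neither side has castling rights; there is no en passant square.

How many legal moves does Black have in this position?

4

Black to move; king on f1.
In check: yes, from the white rook on h1.
Legal moves: Kg2, Kf2, Ke2, Rg1.
Count: 4.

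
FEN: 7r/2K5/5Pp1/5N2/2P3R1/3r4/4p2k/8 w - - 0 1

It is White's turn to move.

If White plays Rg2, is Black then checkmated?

After Rg2: black king on h2; in check: yes, from the white rook on g2.
Black has 3 legal replies: Kh3, Kxg2, Kh1.
In check but a legal move exists → not checkmate.

no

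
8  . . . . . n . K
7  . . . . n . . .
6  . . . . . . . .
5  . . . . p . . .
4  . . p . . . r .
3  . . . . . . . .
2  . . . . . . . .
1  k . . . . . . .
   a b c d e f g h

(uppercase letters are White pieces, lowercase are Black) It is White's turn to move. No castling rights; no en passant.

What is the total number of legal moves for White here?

White to move; king on h8.
In check: no.
Legal moves: none.
Count: 0.

0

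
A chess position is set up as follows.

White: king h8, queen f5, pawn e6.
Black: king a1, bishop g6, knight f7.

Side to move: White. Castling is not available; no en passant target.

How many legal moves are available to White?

4

White to move; king on h8.
In check: yes, from the black knight on f7.
Legal moves: Kg8, Kg7, Qxf7, exf7.
Count: 4.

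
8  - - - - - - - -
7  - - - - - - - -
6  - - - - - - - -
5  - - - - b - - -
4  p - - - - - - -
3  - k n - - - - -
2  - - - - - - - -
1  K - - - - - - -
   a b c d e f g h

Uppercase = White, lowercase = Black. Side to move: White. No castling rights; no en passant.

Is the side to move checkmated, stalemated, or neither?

stalemate

White to move; white king on a1.
In check: no.
King squares — b1: attacked by Nc3; a2: attacked by Kb3; b2: attacked by Kb3.
Legal moves for White: none.
Not in check and no legal moves → stalemate.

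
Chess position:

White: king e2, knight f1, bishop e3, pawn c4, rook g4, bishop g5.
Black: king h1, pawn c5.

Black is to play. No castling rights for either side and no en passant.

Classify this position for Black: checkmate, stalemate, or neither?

stalemate

Black to move; black king on h1.
In check: no.
King squares — g1: attacked by Be3; g2: attacked by Rg4; h2: attacked by Nf1.
Legal moves for Black: none.
Not in check and no legal moves → stalemate.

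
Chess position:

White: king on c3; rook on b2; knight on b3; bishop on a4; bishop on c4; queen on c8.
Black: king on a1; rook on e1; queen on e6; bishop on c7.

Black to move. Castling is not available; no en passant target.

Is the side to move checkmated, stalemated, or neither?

Black to move; black king on a1.
In check: yes, from the white knight on b3.
King squares — b1: attacked by Rb2; a2: attacked by Rb2; b2: attacked by Kc3.
Legal moves for Black: none.
In check with no legal moves → checkmate.

checkmate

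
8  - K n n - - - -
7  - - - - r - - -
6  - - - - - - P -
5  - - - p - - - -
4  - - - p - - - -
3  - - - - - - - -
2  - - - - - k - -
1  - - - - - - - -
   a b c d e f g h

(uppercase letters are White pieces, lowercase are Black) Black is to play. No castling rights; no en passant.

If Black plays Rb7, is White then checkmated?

After Rb7: white king on b8; in check: yes, from the black rook on b7.
White has 2 legal replies: Kxc8, Ka8.
In check but a legal move exists → not checkmate.

no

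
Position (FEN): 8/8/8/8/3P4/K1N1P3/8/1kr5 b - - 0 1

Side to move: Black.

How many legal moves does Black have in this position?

Black to move; king on b1.
In check: yes, from the white knight on c3.
Legal moves: Kc2, Ka1, Rxc3+.
Count: 3.

3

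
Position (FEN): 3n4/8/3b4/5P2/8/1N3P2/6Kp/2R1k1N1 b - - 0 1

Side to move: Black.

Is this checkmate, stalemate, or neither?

checkmate

Black to move; black king on e1.
In check: yes, from the white rook on c1.
King squares — d1: attacked by Rc1; f1: attacked by Rc1; d2: attacked by Nb3; e2: attacked by Ng1; f2: attacked by Kg2.
Legal moves for Black: none.
In check with no legal moves → checkmate.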